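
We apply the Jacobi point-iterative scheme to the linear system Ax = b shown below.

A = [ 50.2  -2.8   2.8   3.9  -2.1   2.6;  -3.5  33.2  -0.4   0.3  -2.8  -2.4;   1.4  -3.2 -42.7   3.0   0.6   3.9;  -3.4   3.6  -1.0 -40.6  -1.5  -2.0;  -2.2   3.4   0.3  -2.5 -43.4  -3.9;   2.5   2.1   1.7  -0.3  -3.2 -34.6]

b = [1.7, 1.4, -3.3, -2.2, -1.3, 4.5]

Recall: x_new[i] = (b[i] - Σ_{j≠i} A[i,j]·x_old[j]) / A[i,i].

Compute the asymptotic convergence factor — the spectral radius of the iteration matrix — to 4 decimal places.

0.2004

A = D + L + U where D = diag(50.2, 33.2, -42.7, -40.6, -43.4, -34.6).
T_J = -D⁻¹(L+U): T[4,5] = -(-3.9)/(-43.4) = -0.0899; T[4,4] = 0.
  T[0,:] = [+0.0000, +0.0558, -0.0558, -0.0777, +0.0418, -0.0518]
  T[1,:] = [+0.1054, +0.0000, +0.0120, -0.0090, +0.0843, +0.0723]
  T[2,:] = [+0.0328, -0.0749, +0.0000, +0.0703, +0.0141, +0.0913]
  T[3,:] = [-0.0837, +0.0887, -0.0246, +0.0000, -0.0369, -0.0493]
  T[4,:] = [-0.0507, +0.0783, +0.0069, -0.0576, +0.0000, -0.0899]
  T[5,:] = [+0.0723, +0.0607, +0.0491, -0.0087, -0.0925, +0.0000]
moduli |λ_i(T)| = 0.2004, 0.1070, 0.1070, 0.0366, 0.0141, 0.0141.
ρ(T) = max|λ| = 0.2004; 0.2004 < 1 ⇒ converges.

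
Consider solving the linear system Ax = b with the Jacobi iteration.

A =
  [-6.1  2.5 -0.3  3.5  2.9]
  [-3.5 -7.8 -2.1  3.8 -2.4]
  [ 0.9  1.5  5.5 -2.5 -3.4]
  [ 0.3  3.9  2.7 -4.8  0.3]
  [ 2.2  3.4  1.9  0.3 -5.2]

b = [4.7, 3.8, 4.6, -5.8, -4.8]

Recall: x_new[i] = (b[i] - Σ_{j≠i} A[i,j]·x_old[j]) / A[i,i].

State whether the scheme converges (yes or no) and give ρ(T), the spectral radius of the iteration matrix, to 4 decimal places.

no, ρ = 1.1750

Let D = diag(-6.1, -7.8, 5.5, -4.8, -5.2); L, U the strict triangles.
Jacobi T = -D⁻¹(L+U): T[2,3] = -(-2.5)/(5.5) = +0.4545; T[2,2] = 0.
  T[0,:] = [+0.0000 +0.4098 -0.0492 +0.5738 +0.4754]
  T[1,:] = [-0.4487 +0.0000 -0.2692 +0.4872 -0.3077]
  T[2,:] = [-0.1636 -0.2727 +0.0000 +0.4545 +0.6182]
  T[3,:] = [+0.0625 +0.8125 +0.5625 +0.0000 +0.0625]
  T[4,:] = [+0.4231 +0.6538 +0.3654 +0.0577 +0.0000]
moduli |λ_i(T)| = 1.1750, 0.6905, 0.6905, 0.4365, 0.2384.
ρ(T) = max|λ| = 1.1750; 1.1750 > 1, so it fails to converge.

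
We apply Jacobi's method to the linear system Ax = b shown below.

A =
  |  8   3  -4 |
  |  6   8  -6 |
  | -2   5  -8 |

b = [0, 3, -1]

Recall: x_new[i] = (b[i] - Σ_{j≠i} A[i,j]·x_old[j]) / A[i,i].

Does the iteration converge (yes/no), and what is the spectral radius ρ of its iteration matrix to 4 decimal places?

A = D + L + U where D = diag(8, 8, -8).
Jacobi T = -D⁻¹(L+U): T[0,1] = -(3)/(8) = -0.3750; T[0,0] = 0.
  T[0,:] = [+0.0000, -0.3750, +0.5000]
  T[1,:] = [-0.7500, +0.0000, +0.7500]
  T[2,:] = [-0.2500, +0.6250, +0.0000]
|roots of det(T-λI)|: 0.8986, 0.5883, 0.3103.
spectral radius ρ = 0.8986; 0.8986 < 1, so it converges for any x₀.

yes, ρ = 0.8986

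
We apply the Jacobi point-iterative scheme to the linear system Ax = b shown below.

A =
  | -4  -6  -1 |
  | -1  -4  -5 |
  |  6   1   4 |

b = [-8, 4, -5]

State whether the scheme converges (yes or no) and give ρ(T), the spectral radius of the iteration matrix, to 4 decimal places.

Split A = D + L + U, D = diag(-4, -4, 4).
T_J = -D⁻¹(L+U): T[2,0] = -(6)/(4) = -1.5000; T[2,2] = 0.
  T[0,:] = [+0.0000 -1.5000 -0.2500]
  T[1,:] = [-0.2500 +0.0000 -1.2500]
  T[2,:] = [-1.5000 -0.2500 +0.0000]
moduli |λ_i(T)| = 1.6624, 1.3043, 1.3043.
spectral radius ρ = 1.6624; 1.6624 > 1 ⇒ diverges.

no, ρ = 1.6624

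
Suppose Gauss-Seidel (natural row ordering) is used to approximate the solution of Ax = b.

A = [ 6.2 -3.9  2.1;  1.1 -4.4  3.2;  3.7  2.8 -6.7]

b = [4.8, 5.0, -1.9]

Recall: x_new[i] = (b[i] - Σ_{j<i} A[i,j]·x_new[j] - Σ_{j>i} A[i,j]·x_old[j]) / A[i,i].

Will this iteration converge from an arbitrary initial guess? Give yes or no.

yes

A = D + L + U where D = diag(6.2, -4.4, -6.7).
GS T = -(D+L)⁻¹U: row 0 first, T[0,1] = -(-3.9)/(6.2) = +0.6290; later rows by forward substitution.
  T[0,:] = [+0.0000 +0.6290 -0.3387]
  T[1,:] = [+0.0000 +0.1573 +0.6426]
  T[2,:] = [+0.0000 +0.4131 +0.0815]
|roots of det(T-λI)|: 0.6360, 0.3972, 0.0000.
ρ(T) = max|λ| = 0.6360; 0.6360 < 1: convergent.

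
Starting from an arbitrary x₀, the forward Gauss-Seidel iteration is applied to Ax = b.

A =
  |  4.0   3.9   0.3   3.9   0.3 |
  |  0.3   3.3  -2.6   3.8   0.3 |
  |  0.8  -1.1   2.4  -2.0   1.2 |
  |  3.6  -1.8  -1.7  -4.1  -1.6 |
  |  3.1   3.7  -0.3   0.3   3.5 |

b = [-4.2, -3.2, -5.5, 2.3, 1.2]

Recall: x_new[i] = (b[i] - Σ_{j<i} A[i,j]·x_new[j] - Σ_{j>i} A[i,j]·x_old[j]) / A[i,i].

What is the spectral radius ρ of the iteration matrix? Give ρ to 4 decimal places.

Let D = diag(4, 3.3, 2.4, -4.1, 3.5); L, U the strict triangles.
Gauss-Seidel: T = -(D+L)⁻¹U, row 0 first, T[0,1] = -(3.9)/(4) = -0.9750; later rows by forward substitution.
  T[0,:] = [+0.0000, -0.9750, -0.0750, -0.9750, -0.0750]
  T[1,:] = [+0.0000, +0.0886, +0.7947, -1.0629, -0.0841]
  T[2,:] = [+0.0000, +0.3656, +0.3892, +0.6712, -0.5135]
  T[3,:] = [+0.0000, -1.0466, -0.5761, -0.6678, -0.2062]
  T[4,:] = [+0.0000, +0.8909, -0.6909, +2.1020, +0.1290]
eigenvalue magnitudes: 1.1394, 0.8041, 0.8041, 0.3003, 0.0000.
ρ(T) = max|λ| = 1.1394; 1.1394 > 1: divergent.

1.1394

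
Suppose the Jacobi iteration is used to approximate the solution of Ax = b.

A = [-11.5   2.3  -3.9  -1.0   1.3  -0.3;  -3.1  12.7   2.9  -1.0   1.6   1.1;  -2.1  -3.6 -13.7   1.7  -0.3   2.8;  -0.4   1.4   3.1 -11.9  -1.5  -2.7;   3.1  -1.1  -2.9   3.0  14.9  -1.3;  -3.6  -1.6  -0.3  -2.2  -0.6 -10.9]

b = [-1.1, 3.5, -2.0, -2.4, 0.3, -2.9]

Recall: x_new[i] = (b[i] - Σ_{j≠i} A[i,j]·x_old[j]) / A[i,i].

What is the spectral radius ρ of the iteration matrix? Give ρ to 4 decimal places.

0.5496

Write A = D+L+U with D = diag(-11.5, 12.7, -13.7, -11.9, 14.9, -10.9).
Jacobi T = -D⁻¹(L+U): T[4,0] = -(3.1)/(14.9) = -0.2081; T[4,4] = 0.
  T[0,:] = [+0.0000  +0.2000  -0.3391  -0.0870  +0.1130  -0.0261]
  T[1,:] = [+0.2441  +0.0000  -0.2283  +0.0787  -0.1260  -0.0866]
  T[2,:] = [-0.1533  -0.2628  +0.0000  +0.1241  -0.0219  +0.2044]
  T[3,:] = [-0.0336  +0.1176  +0.2605  +0.0000  -0.1261  -0.2269]
  T[4,:] = [-0.2081  +0.0738  +0.1946  -0.2013  +0.0000  +0.0872]
  T[5,:] = [-0.3303  -0.1468  -0.0275  -0.2018  -0.0550  +0.0000]
|eigenvalues of T|: 0.5496, 0.3215, 0.3215, 0.2342, 0.1627, 0.1627.
ρ = 0.5496; 0.5496 < 1, so it converges for any x₀.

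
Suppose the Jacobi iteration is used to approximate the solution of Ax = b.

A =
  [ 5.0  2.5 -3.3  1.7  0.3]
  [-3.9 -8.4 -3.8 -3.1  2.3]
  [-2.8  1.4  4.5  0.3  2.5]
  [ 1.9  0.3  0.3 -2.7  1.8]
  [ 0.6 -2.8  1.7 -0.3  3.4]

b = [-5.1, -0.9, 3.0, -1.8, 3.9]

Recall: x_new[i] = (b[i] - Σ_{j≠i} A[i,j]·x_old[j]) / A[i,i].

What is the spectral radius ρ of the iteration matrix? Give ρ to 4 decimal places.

1.3417

Let D = diag(5, -8.4, 4.5, -2.7, 3.4); L, U the strict triangles.
T_J = -D⁻¹(L+U): T[3,0] = -(1.9)/(-2.7) = +0.7037; T[3,3] = 0.
  T[0,:] = [+0.0000  -0.5000  +0.6600  -0.3400  -0.0600]
  T[1,:] = [-0.4643  +0.0000  -0.4524  -0.3690  +0.2738]
  T[2,:] = [+0.6222  -0.3111  +0.0000  -0.0667  -0.5556]
  T[3,:] = [+0.7037  +0.1111  +0.1111  +0.0000  +0.6667]
  T[4,:] = [-0.1765  +0.8235  -0.5000  +0.0882  +0.0000]
|roots of det(T-λI)|: 1.3417, 0.6896, 0.6896, 0.5524, 0.5524.
ρ(T) = max|λ| = 1.3417; 1.3417 > 1: divergent.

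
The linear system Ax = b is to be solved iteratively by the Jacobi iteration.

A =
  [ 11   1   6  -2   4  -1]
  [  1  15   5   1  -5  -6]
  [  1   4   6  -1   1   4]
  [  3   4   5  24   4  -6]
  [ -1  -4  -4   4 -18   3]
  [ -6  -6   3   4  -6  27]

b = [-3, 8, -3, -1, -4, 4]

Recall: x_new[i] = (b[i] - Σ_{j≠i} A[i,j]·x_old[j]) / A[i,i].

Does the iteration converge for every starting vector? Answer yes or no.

yes

Diagonal D = diag(11, 15, 6, 24, -18, 27); L, U strict lower/upper.
Jacobi: T = -D⁻¹(L+U), T[1,5] = -(-6)/(15) = +0.4000; T[1,1] = 0.
  T[0,:] = [+0.0000  -0.0909  -0.5455  +0.1818  -0.3636  +0.0909]
  T[1,:] = [-0.0667  +0.0000  -0.3333  -0.0667  +0.3333  +0.4000]
  T[2,:] = [-0.1667  -0.6667  +0.0000  +0.1667  -0.1667  -0.6667]
  T[3,:] = [-0.1250  -0.1667  -0.2083  +0.0000  -0.1667  +0.2500]
  T[4,:] = [-0.0556  -0.2222  -0.2222  +0.2222  +0.0000  +0.1667]
  T[5,:] = [+0.2222  +0.2222  -0.1111  -0.1481  +0.2222  +0.0000]
|eigenvalues of T|: 0.8456, 0.4460, 0.3509, 0.3509, 0.2220, 0.2220.
spectral radius ρ = 0.8456; 0.8456 < 1 ⇒ converges.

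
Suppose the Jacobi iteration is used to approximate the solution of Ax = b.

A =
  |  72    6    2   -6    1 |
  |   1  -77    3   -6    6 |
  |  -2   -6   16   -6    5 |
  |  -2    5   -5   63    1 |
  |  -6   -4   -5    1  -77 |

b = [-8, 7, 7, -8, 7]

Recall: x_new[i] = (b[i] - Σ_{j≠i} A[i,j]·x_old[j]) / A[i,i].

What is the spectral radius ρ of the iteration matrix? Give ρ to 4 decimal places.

0.2931

A = D + L + U where D = diag(72, -77, 16, 63, -77).
Jacobi: T = -D⁻¹(L+U), T[2,0] = -(-2)/(16) = +0.1250; T[2,2] = 0.
  T[0,:] = [+0.0000, -0.0833, -0.0278, +0.0833, -0.0139]
  T[1,:] = [+0.0130, +0.0000, +0.0390, -0.0779, +0.0779]
  T[2,:] = [+0.1250, +0.3750, +0.0000, +0.3750, -0.3125]
  T[3,:] = [+0.0317, -0.0794, +0.0794, +0.0000, -0.0159]
  T[4,:] = [-0.0779, -0.0519, -0.0649, +0.0130, +0.0000]
eigenvalue magnitudes: 0.2931, 0.2239, 0.0595, 0.0595, 0.0453.
spectral radius ρ = 0.2931; 0.2931 < 1: convergent.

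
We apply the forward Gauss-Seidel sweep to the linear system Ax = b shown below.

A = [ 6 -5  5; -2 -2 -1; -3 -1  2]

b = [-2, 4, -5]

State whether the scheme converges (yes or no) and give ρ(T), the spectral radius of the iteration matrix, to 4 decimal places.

Diagonal D = diag(6, -2, 2); L, U strict lower/upper.
GS T = -(D+L)⁻¹U: row 0 first, T[0,2] = -(5)/(6) = -0.8333; later rows by forward substitution.
  T[0,:] = [+0.0000 +0.8333 -0.8333]
  T[1,:] = [+0.0000 -0.8333 +0.3333]
  T[2,:] = [+0.0000 +0.8333 -1.0833]
|λ(T)| sorted: 1.5000, 0.4167, 0.0000.
spectral radius ρ = 1.5000; 1.5000 > 1: divergent.

no, ρ = 1.5000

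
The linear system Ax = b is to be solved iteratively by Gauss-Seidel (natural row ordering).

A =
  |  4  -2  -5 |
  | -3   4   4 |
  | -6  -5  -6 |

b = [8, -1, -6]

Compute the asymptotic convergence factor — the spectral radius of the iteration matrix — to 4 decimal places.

1.2296

A = D + L + U where D = diag(4, 4, -6).
GS T = -(D+L)⁻¹U: row 0 first, T[0,1] = -(-2)/(4) = +0.5000; later rows by forward substitution.
  T[0,:] = [+0.0000  +0.5000  +1.2500]
  T[1,:] = [+0.0000  +0.3750  -0.0625]
  T[2,:] = [+0.0000  -0.8125  -1.1979]
|roots of det(T-λI)|: 1.2296, 0.4066, 0.0000.
ρ = 1.2296; 1.2296 > 1 ⇒ diverges.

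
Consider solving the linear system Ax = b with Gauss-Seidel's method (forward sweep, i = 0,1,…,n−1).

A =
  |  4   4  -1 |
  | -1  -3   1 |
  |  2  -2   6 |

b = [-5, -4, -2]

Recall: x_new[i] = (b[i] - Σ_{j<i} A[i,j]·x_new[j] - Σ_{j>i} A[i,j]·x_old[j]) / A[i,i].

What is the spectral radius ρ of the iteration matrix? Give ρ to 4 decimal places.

0.5393

Write A = D+L+U with D = diag(4, -3, 6).
Gauss-Seidel: T = -(D+L)⁻¹U, row 0 first, T[0,2] = -(-1)/(4) = +0.2500; later rows by forward substitution.
  T[0,:] = [+0.0000 -1.0000 +0.2500]
  T[1,:] = [+0.0000 +0.3333 +0.2500]
  T[2,:] = [+0.0000 +0.4444 +0.0000]
eigenvalue magnitudes: 0.5393, 0.2060, 0.0000.
ρ(T) = max|λ| = 0.5393; 0.5393 < 1: convergent.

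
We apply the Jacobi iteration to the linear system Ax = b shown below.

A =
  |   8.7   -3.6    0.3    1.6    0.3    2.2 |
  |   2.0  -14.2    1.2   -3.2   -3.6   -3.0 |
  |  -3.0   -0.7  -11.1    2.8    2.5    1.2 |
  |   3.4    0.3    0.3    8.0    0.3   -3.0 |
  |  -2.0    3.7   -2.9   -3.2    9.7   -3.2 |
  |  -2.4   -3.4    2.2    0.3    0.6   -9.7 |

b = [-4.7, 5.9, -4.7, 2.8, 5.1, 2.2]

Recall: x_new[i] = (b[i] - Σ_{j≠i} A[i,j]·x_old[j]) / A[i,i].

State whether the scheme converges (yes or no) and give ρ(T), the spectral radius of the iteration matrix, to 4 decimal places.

yes, ρ = 0.8737

Split A = D + L + U, D = diag(8.7, -14.2, -11.1, 8, 9.7, -9.7).
Jacobi: T = -D⁻¹(L+U), T[0,1] = -(-3.6)/(8.7) = +0.4138; T[0,0] = 0.
  T[0,:] = [+0.0000 +0.4138 -0.0345 -0.1839 -0.0345 -0.2529]
  T[1,:] = [+0.1408 +0.0000 +0.0845 -0.2254 -0.2535 -0.2113]
  T[2,:] = [-0.2703 -0.0631 +0.0000 +0.2523 +0.2252 +0.1081]
  T[3,:] = [-0.4250 -0.0375 -0.0375 +0.0000 -0.0375 +0.3750]
  T[4,:] = [+0.2062 -0.3814 +0.2990 +0.3299 +0.0000 +0.3299]
  T[5,:] = [-0.2474 -0.3505 +0.2268 +0.0309 +0.0619 +0.0000]
|eigenvalues of T|: 0.8737, 0.5192, 0.3177, 0.3177, 0.1462, 0.1462.
ρ(T) = max|λ| = 0.8737; 0.8737 < 1 ⇒ converges.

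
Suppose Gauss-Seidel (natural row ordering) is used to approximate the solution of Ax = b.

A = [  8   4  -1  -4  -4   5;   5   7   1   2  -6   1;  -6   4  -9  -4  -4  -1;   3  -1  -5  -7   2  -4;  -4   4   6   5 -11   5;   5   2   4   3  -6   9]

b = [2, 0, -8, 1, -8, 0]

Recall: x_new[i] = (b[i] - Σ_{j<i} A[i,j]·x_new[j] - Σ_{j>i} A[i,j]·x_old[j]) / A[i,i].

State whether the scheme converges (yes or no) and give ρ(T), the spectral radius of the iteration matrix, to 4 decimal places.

Write A = D+L+U with D = diag(8, 7, -9, -7, -11, 9).
T_GS = -(D+L)⁻¹U: row 0 first, T[0,2] = -(-1)/(8) = +0.1250; later rows by forward substitution.
  T[0,:] = [+0.0000, -0.5000, +0.1250, +0.5000, +0.5000, -0.6250]
  T[1,:] = [+0.0000, +0.3571, -0.2321, -0.6429, +0.5000, +0.3036]
  T[2,:] = [+0.0000, +0.4921, -0.1865, -1.0635, -0.5556, +0.4405]
  T[3,:] = [+0.0000, -0.6168, +0.2200, +1.0658, +0.8254, -1.1973]
  T[4,:] = [+0.0000, +0.2997, -0.1316, -0.5112, +0.0722, +0.4882]
  T[5,:] = [+0.0000, +0.3851, -0.0960, -0.3583, -0.3690, +0.8086]
|λ(T)| sorted: 1.4988, 0.3417, 0.3417, 0.1144, 0.1144, 0.0000.
ρ(T) = max|λ| = 1.4988; 1.4988 > 1: divergent.

no, ρ = 1.4988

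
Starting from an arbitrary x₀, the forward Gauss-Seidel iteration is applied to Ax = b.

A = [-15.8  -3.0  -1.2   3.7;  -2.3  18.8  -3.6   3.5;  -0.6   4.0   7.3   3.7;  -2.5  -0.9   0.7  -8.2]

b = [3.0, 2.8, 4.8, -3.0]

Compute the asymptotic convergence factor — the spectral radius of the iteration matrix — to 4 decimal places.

Let D = diag(-15.8, 18.8, 7.3, -8.2); L, U the strict triangles.
T_GS = -(D+L)⁻¹U: row 0 first, T[0,1] = -(-3)/(-15.8) = -0.1899; later rows by forward substitution.
  T[0,:] = [+0.0000, -0.1899, -0.0759, +0.2342]
  T[1,:] = [+0.0000, -0.0232, +0.1822, -0.1575]
  T[2,:] = [+0.0000, -0.0029, -0.1061, -0.4013]
  T[3,:] = [+0.0000, +0.0602, -0.0059, -0.0884]
|eigenvalues of T|: 0.2302, 0.1562, 0.1562, 0.0000.
spectral radius ρ = 0.2302; 0.2302 < 1 ⇒ converges.

0.2302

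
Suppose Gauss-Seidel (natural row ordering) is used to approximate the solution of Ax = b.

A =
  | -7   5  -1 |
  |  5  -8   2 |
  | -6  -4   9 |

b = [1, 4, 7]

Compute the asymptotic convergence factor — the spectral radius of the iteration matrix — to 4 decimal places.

0.6159

Split A = D + L + U, D = diag(-7, -8, 9).
Gauss-Seidel: T = -(D+L)⁻¹U, row 0 first, T[0,1] = -(5)/(-7) = +0.7143; later rows by forward substitution.
  T[0,:] = [+0.0000 +0.7143 -0.1429]
  T[1,:] = [+0.0000 +0.4464 +0.1607]
  T[2,:] = [+0.0000 +0.6746 -0.0238]
eigenvalue magnitudes: 0.6159, 0.1933, 0.0000.
spectral radius ρ = 0.6159; 0.6159 < 1, so it converges for any x₀.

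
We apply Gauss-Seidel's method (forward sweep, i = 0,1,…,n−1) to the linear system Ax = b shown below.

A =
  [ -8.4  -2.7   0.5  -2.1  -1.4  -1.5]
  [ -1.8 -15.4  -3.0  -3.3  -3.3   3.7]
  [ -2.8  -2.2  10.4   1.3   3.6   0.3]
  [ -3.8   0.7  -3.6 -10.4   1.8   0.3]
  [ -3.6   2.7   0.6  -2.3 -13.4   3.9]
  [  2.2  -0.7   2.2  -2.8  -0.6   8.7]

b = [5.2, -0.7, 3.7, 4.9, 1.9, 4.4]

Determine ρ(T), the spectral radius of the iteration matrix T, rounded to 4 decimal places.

0.5553

Split A = D + L + U, D = diag(-8.4, -15.4, 10.4, -10.4, -13.4, 8.7).
Gauss-Seidel: T = -(D+L)⁻¹U, row 0 first, T[0,1] = -(-2.7)/(-8.4) = -0.3214; later rows by forward substitution.
  T[0,:] = [+0.0000  -0.3214  +0.0595  -0.2500  -0.1667  -0.1786]
  T[1,:] = [+0.0000  +0.0376  -0.2018  -0.1851  -0.1948  +0.2611]
  T[2,:] = [+0.0000  -0.0786  -0.0267  -0.2315  -0.4322  -0.0217]
  T[3,:] = [+0.0000  +0.1472  -0.0261  +0.1590  +0.3705  +0.1192]
  T[4,:] = [+0.0000  +0.0651  -0.0534  -0.0078  -0.0774  +0.3702]
  T[5,:] = [+0.0000  +0.1560  -0.0366  +0.1575  +0.2497  +0.1355]
|eigenvalues of T|: 0.5553, 0.2644, 0.1024, 0.1024, 0.0647, 0.0000.
ρ = 0.5553; 0.5553 < 1 ⇒ converges.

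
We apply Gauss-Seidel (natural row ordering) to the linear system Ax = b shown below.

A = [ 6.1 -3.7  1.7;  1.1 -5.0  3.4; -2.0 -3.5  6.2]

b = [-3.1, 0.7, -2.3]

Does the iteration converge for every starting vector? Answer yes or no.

Diagonal D = diag(6.1, -5, 6.2); L, U strict lower/upper.
Gauss-Seidel: T = -(D+L)⁻¹U, row 0 first, T[0,2] = -(1.7)/(6.1) = -0.2787; later rows by forward substitution.
  T[0,:] = [+0.0000 +0.6066 -0.2787]
  T[1,:] = [+0.0000 +0.1334 +0.6187]
  T[2,:] = [+0.0000 +0.2710 +0.2594]
|eigenvalues of T|: 0.6107, 0.2179, 0.0000.
ρ = 0.6107; 0.6107 < 1, so it converges for any x₀.

yes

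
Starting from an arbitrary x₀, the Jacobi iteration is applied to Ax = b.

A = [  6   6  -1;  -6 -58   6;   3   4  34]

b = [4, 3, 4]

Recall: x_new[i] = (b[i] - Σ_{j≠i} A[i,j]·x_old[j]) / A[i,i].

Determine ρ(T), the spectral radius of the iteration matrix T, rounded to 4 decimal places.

A = D + L + U where D = diag(6, -58, 34).
Jacobi: T = -D⁻¹(L+U), T[0,2] = -(-1)/(6) = +0.1667; T[0,0] = 0.
  T[0,:] = [+0.0000  -1.0000  +0.1667]
  T[1,:] = [-0.1034  +0.0000  +0.1034]
  T[2,:] = [-0.0882  -0.1176  +0.0000]
|roots of det(T-λI)|: 0.3319, 0.1833, 0.1833.
ρ = 0.3319; 0.3319 < 1, so it converges for any x₀.

0.3319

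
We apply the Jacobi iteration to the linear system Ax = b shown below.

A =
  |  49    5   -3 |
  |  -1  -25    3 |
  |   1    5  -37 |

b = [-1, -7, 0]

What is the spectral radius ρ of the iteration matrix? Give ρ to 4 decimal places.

Let D = diag(49, -25, -37); L, U the strict triangles.
Jacobi T = -D⁻¹(L+U): T[0,2] = -(-3)/(49) = +0.0612; T[0,0] = 0.
  T[0,:] = [+0.0000, -0.1020, +0.0612]
  T[1,:] = [-0.0400, +0.0000, +0.1200]
  T[2,:] = [+0.0270, +0.1351, +0.0000]
eigenvalue magnitudes: 0.1614, 0.1298, 0.0316.
ρ(T) = max|λ| = 0.1614; 0.1614 < 1, so it converges for any x₀.

0.1614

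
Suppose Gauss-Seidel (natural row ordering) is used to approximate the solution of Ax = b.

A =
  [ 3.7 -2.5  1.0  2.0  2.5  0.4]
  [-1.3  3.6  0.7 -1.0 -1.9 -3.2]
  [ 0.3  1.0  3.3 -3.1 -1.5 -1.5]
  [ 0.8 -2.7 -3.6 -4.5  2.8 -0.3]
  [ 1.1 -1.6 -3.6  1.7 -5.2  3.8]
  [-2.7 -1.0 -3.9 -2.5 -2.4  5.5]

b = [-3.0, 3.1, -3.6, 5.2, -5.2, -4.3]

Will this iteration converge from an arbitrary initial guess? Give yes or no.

no

Let D = diag(3.7, 3.6, 3.3, -4.5, -5.2, 5.5); L, U the strict triangles.
Gauss-Seidel: T = -(D+L)⁻¹U, row 0 first, T[0,2] = -(1)/(3.7) = -0.2703; later rows by forward substitution.
  T[0,:] = [+0.0000 +0.6757 -0.2703 -0.5405 -0.6757 -0.1081]
  T[1,:] = [+0.0000 +0.2440 -0.2920 +0.0826 +0.2838 +0.8498]
  T[2,:] = [+0.0000 -0.1354 +0.1131 +0.9635 +0.4300 +0.2068]
  T[3,:] = [+0.0000 +0.0820 +0.0367 -0.9165 -0.0121 -0.7613]
  T[4,:] = [+0.0000 +0.1884 -0.0336 -1.1064 -0.5319 +0.0543]
  T[5,:] = [+0.0000 +0.3996 -0.1036 -0.4665 -0.2128 -0.0742]
|eigenvalues of T|: 1.5079, 0.7765, 0.4483, 0.4483, 0.1171, 0.0000.
spectral radius ρ = 1.5079; 1.5079 > 1 ⇒ diverges.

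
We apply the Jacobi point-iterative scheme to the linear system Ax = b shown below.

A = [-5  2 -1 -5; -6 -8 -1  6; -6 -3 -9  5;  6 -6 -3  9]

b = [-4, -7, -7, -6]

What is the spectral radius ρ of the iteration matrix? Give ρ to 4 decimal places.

1.2082

Diagonal D = diag(-5, -8, -9, 9); L, U strict lower/upper.
Jacobi: T = -D⁻¹(L+U), T[1,0] = -(-6)/(-8) = -0.7500; T[1,1] = 0.
  T[0,:] = [+0.0000  +0.4000  -0.2000  -1.0000]
  T[1,:] = [-0.7500  +0.0000  -0.1250  +0.7500]
  T[2,:] = [-0.6667  -0.3333  +0.0000  +0.5556]
  T[3,:] = [-0.6667  +0.6667  +0.3333  +0.0000]
|λ(T)| sorted: 1.2082, 0.7930, 0.7930, 0.2681.
ρ(T) = max|λ| = 1.2082; 1.2082 > 1 ⇒ diverges.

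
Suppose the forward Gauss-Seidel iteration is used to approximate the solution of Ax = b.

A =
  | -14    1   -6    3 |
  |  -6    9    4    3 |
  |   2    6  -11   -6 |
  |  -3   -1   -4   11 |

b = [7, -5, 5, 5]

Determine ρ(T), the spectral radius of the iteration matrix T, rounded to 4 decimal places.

A = D + L + U where D = diag(-14, 9, -11, 11).
GS T = -(D+L)⁻¹U: row 0 first, T[0,3] = -(3)/(-14) = +0.2143; later rows by forward substitution.
  T[0,:] = [+0.0000 +0.0714 -0.4286 +0.2143]
  T[1,:] = [+0.0000 +0.0476 -0.7302 -0.1905]
  T[2,:] = [+0.0000 +0.0390 -0.4762 -0.6104]
  T[3,:] = [+0.0000 +0.0380 -0.3564 -0.1808]
eigenvalue magnitudes: 0.7670, 0.1900, 0.0324, 0.0000.
ρ(T) = max|λ| = 0.7670; 0.7670 < 1 ⇒ converges.

0.7670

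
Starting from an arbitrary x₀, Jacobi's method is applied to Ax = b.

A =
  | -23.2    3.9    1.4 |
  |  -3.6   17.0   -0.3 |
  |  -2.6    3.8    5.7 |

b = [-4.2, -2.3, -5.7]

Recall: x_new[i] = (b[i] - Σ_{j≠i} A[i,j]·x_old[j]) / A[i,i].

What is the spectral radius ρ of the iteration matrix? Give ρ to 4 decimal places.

0.2778

Split A = D + L + U, D = diag(-23.2, 17, 5.7).
Jacobi T = -D⁻¹(L+U): T[2,0] = -(-2.6)/(5.7) = +0.4561; T[2,2] = 0.
  T[0,:] = [+0.0000 +0.1681 +0.0603]
  T[1,:] = [+0.2118 +0.0000 +0.0176]
  T[2,:] = [+0.4561 -0.6667 +0.0000]
moduli |λ_i(T)| = 0.2778, 0.1606, 0.1606.
ρ = 0.2778; 0.2778 < 1: convergent.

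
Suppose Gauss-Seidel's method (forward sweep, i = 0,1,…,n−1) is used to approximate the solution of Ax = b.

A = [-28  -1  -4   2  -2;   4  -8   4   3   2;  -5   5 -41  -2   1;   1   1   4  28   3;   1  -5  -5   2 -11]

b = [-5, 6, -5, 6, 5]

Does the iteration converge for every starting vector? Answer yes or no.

yes

Write A = D+L+U with D = diag(-28, -8, -41, 28, -11).
T_GS = -(D+L)⁻¹U: row 0 first, T[0,2] = -(-4)/(-28) = -0.1429; later rows by forward substitution.
  T[0,:] = [+0.0000, -0.0357, -0.1429, +0.0714, -0.0714]
  T[1,:] = [+0.0000, -0.0179, +0.4286, +0.4107, +0.2143]
  T[2,:] = [+0.0000, +0.0022, +0.0697, -0.0074, +0.0592]
  T[3,:] = [+0.0000, +0.0016, -0.0202, -0.0162, -0.1207]
  T[4,:] = [+0.0000, +0.0042, -0.2431, -0.1798, -0.1528]
|roots of det(T-λI)|: 0.2227, 0.0818, 0.0818, 0.0057, 0.0000.
ρ(T) = max|λ| = 0.2227; 0.2227 < 1 ⇒ converges.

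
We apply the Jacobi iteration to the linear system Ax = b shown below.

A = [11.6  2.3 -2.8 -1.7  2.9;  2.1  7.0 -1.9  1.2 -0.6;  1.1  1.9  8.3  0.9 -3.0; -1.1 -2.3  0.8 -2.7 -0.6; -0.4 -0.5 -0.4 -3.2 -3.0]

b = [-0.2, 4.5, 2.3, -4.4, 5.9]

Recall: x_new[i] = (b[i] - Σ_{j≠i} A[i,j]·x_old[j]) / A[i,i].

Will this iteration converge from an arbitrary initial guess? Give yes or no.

Write A = D+L+U with D = diag(11.6, 7, 8.3, -2.7, -3).
Jacobi T = -D⁻¹(L+U): T[1,4] = -(-0.6)/(7) = +0.0857; T[1,1] = 0.
  T[0,:] = [+0.0000, -0.1983, +0.2414, +0.1466, -0.2500]
  T[1,:] = [-0.3000, +0.0000, +0.2714, -0.1714, +0.0857]
  T[2,:] = [-0.1325, -0.2289, +0.0000, -0.1084, +0.3614]
  T[3,:] = [-0.4074, -0.8519, +0.2963, +0.0000, -0.2222]
  T[4,:] = [-0.1333, -0.1667, -0.1333, -1.0667, +0.0000]
eigenvalue magnitudes: 0.8280, 0.6728, 0.5908, 0.5908, 0.1148.
spectral radius ρ = 0.8280; 0.8280 < 1: convergent.

yes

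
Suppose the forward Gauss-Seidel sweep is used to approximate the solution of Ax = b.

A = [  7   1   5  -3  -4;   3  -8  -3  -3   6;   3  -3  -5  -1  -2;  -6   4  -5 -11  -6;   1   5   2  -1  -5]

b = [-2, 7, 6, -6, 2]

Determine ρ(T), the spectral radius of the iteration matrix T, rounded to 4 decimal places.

Let D = diag(7, -8, -5, -11, -5); L, U the strict triangles.
GS T = -(D+L)⁻¹U: row 0 first, T[0,4] = -(-4)/(7) = +0.5714; later rows by forward substitution.
  T[0,:] = [+0.0000, -0.1429, -0.7143, +0.4286, +0.5714]
  T[1,:] = [+0.0000, -0.0536, -0.6429, -0.2143, +0.9643]
  T[2,:] = [+0.0000, -0.0536, -0.0429, +0.1857, -0.6357]
  T[3,:] = [+0.0000, +0.0828, +0.1753, -0.3961, -0.2175]
  T[4,:] = [+0.0000, -0.1201, -0.8379, +0.0249, +0.8678]
moduli |λ_i(T)| = 1.2147, 0.4974, 0.3363, 0.0058, 0.0000.
ρ(T) = max|λ| = 1.2147; 1.2147 > 1 ⇒ diverges.

1.2147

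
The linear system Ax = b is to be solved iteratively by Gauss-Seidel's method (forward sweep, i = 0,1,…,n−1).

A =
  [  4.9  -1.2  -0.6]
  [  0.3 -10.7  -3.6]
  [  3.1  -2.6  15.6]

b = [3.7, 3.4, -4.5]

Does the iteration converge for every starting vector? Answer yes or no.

Split A = D + L + U, D = diag(4.9, -10.7, 15.6).
T_GS = -(D+L)⁻¹U: row 0 first, T[0,1] = -(-1.2)/(4.9) = +0.2449; later rows by forward substitution.
  T[0,:] = [+0.0000  +0.2449  +0.1224]
  T[1,:] = [+0.0000  +0.0069  -0.3330]
  T[2,:] = [+0.0000  -0.0475  -0.0798]
|eigenvalues of T|: 0.1695, 0.0966, 0.0000.
ρ = 0.1695; 0.1695 < 1: convergent.

yes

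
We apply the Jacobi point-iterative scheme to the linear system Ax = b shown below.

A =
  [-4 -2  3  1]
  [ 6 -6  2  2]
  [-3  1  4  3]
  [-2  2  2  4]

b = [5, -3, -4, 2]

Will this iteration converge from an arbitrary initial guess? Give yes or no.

Let D = diag(-4, -6, 4, 4); L, U the strict triangles.
Jacobi T = -D⁻¹(L+U): T[1,0] = -(6)/(-6) = +1.0000; T[1,1] = 0.
  T[0,:] = [+0.0000, -0.5000, +0.7500, +0.2500]
  T[1,:] = [+1.0000, +0.0000, +0.3333, +0.3333]
  T[2,:] = [+0.7500, -0.2500, +0.0000, -0.7500]
  T[3,:] = [+0.5000, -0.5000, -0.5000, +0.0000]
|roots of det(T-λI)|: 1.1846, 0.8726, 0.8726, 0.7391.
ρ(T) = max|λ| = 1.1846; 1.1846 > 1, so it fails to converge.

no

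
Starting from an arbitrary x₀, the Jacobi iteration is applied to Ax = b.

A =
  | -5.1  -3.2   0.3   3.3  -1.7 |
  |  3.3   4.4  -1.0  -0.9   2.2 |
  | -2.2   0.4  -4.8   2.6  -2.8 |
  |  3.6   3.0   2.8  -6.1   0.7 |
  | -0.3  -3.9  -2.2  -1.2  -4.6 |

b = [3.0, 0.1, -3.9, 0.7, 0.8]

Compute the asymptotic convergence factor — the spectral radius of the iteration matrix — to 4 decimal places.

Let D = diag(-5.1, 4.4, -4.8, -6.1, -4.6); L, U the strict triangles.
Jacobi T = -D⁻¹(L+U): T[1,2] = -(-1)/(4.4) = +0.2273; T[1,1] = 0.
  T[0,:] = [+0.0000 -0.6275 +0.0588 +0.6471 -0.3333]
  T[1,:] = [-0.7500 +0.0000 +0.2273 +0.2045 -0.5000]
  T[2,:] = [-0.4583 +0.0833 +0.0000 +0.5417 -0.5833]
  T[3,:] = [+0.5902 +0.4918 +0.4590 +0.0000 +0.1148]
  T[4,:] = [-0.0652 -0.8478 -0.4783 -0.2609 +0.0000]
|roots of det(T-λI)|: 1.3748, 0.9448, 0.9448, 0.3194, 0.1861.
spectral radius ρ = 1.3748; 1.3748 > 1: divergent.

1.3748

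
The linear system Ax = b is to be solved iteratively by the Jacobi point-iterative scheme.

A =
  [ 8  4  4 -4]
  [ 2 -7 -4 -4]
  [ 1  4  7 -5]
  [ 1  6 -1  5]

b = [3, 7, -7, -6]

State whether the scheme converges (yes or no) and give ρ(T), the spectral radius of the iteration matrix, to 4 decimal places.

Let D = diag(8, -7, 7, 5); L, U the strict triangles.
Jacobi: T = -D⁻¹(L+U), T[1,0] = -(2)/(-7) = +0.2857; T[1,1] = 0.
  T[0,:] = [+0.0000 -0.5000 -0.5000 +0.5000]
  T[1,:] = [+0.2857 +0.0000 -0.5714 -0.5714]
  T[2,:] = [-0.1429 -0.5714 +0.0000 +0.7143]
  T[3,:] = [-0.2000 -1.2000 +0.2000 +0.0000]
|eigenvalues of T|: 1.1738, 0.6718, 0.3290, 0.1731.
spectral radius ρ = 1.1738; 1.1738 > 1: divergent.

no, ρ = 1.1738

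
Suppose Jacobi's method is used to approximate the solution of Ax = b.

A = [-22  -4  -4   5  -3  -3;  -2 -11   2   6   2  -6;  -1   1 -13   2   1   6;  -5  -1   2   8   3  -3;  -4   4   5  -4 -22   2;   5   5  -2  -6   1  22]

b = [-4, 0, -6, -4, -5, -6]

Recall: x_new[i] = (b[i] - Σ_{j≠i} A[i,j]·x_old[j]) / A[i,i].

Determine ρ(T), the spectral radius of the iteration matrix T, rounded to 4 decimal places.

0.9251

Let D = diag(-22, -11, -13, 8, -22, 22); L, U the strict triangles.
Jacobi T = -D⁻¹(L+U): T[4,2] = -(5)/(-22) = +0.2273; T[4,4] = 0.
  T[0,:] = [+0.0000  -0.1818  -0.1818  +0.2273  -0.1364  -0.1364]
  T[1,:] = [-0.1818  +0.0000  +0.1818  +0.5455  +0.1818  -0.5455]
  T[2,:] = [-0.0769  +0.0769  +0.0000  +0.1538  +0.0769  +0.4615]
  T[3,:] = [+0.6250  +0.1250  -0.2500  +0.0000  -0.3750  +0.3750]
  T[4,:] = [-0.1818  +0.1818  +0.2273  -0.1818  +0.0000  +0.0909]
  T[5,:] = [-0.2273  -0.2273  +0.0909  +0.2727  -0.0455  +0.0000]
|λ(T)| sorted: 0.9251, 0.5350, 0.5350, 0.3654, 0.2307, 0.1341.
ρ = 0.9251; 0.9251 < 1: convergent.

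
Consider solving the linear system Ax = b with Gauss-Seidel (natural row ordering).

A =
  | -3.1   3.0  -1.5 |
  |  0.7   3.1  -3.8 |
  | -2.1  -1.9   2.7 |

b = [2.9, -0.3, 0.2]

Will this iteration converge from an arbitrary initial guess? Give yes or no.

no

Split A = D + L + U, D = diag(-3.1, 3.1, 2.7).
GS T = -(D+L)⁻¹U: row 0 first, T[0,2] = -(-1.5)/(-3.1) = -0.4839; later rows by forward substitution.
  T[0,:] = [+0.0000 +0.9677 -0.4839]
  T[1,:] = [+0.0000 -0.2185 +1.3351]
  T[2,:] = [+0.0000 +0.5989 +0.5631]
eigenvalue magnitudes: 1.1482, 0.8036, 0.0000.
ρ = 1.1482; 1.1482 > 1, so it fails to converge.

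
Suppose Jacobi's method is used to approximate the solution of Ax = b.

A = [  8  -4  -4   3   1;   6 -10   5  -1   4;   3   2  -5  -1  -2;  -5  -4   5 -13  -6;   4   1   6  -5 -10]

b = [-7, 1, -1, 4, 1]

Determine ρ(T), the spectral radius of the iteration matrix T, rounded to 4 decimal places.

Write A = D+L+U with D = diag(8, -10, -5, -13, -10).
Jacobi T = -D⁻¹(L+U): T[1,0] = -(6)/(-10) = +0.6000; T[1,1] = 0.
  T[0,:] = [+0.0000, +0.5000, +0.5000, -0.3750, -0.1250]
  T[1,:] = [+0.6000, +0.0000, +0.5000, -0.1000, +0.4000]
  T[2,:] = [+0.6000, +0.4000, +0.0000, -0.2000, -0.4000]
  T[3,:] = [-0.3846, -0.3077, +0.3846, +0.0000, -0.4615]
  T[4,:] = [+0.4000, +0.1000, +0.6000, -0.5000, +0.0000]
|eigenvalues of T|: 1.1780, 0.6753, 0.6222, 0.6222, 0.2787.
spectral radius ρ = 1.1780; 1.1780 > 1 ⇒ diverges.

1.1780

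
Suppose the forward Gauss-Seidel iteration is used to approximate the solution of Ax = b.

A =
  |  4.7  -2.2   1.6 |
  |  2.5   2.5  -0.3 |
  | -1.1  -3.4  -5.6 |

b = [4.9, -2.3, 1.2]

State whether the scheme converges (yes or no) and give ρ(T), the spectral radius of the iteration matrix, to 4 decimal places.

Split A = D + L + U, D = diag(4.7, 2.5, -5.6).
T_GS = -(D+L)⁻¹U: row 0 first, T[0,2] = -(1.6)/(4.7) = -0.3404; later rows by forward substitution.
  T[0,:] = [+0.0000, +0.4681, -0.3404]
  T[1,:] = [+0.0000, -0.4681, +0.4604]
  T[2,:] = [+0.0000, +0.1922, -0.2127]
|eigenvalues of T|: 0.6641, 0.0166, 0.0000.
spectral radius ρ = 0.6641; 0.6641 < 1, so it converges for any x₀.

yes, ρ = 0.6641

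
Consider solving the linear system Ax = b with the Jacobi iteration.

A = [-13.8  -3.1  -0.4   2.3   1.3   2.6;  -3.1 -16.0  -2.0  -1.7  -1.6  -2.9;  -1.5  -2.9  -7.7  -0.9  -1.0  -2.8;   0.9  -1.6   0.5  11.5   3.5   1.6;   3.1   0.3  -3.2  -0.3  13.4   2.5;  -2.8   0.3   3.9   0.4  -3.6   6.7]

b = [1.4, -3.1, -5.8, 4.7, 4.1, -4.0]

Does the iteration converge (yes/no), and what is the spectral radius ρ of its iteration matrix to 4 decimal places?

yes, ρ = 0.6082

Let D = diag(-13.8, -16, -7.7, 11.5, 13.4, 6.7); L, U the strict triangles.
T_J = -D⁻¹(L+U): T[0,4] = -(1.3)/(-13.8) = +0.0942; T[0,0] = 0.
  T[0,:] = [+0.0000  -0.2246  -0.0290  +0.1667  +0.0942  +0.1884]
  T[1,:] = [-0.1938  +0.0000  -0.1250  -0.1062  -0.1000  -0.1812]
  T[2,:] = [-0.1948  -0.3766  +0.0000  -0.1169  -0.1299  -0.3636]
  T[3,:] = [-0.0783  +0.1391  -0.0435  +0.0000  -0.3043  -0.1391]
  T[4,:] = [-0.2313  -0.0224  +0.2388  +0.0224  +0.0000  -0.1866]
  T[5,:] = [+0.4179  -0.0448  -0.5821  -0.0597  +0.5373  +0.0000]
|eigenvalues of T|: 0.6082, 0.3554, 0.3554, 0.2613, 0.2435, 0.2435.
ρ(T) = max|λ| = 0.6082; 0.6082 < 1: convergent.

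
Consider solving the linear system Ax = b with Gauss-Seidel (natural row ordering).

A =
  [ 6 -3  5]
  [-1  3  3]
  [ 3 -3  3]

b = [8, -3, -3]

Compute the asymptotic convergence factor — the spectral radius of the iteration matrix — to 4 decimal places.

A = D + L + U where D = diag(6, 3, 3).
Gauss-Seidel: T = -(D+L)⁻¹U, row 0 first, T[0,1] = -(-3)/(6) = +0.5000; later rows by forward substitution.
  T[0,:] = [+0.0000, +0.5000, -0.8333]
  T[1,:] = [+0.0000, +0.1667, -1.2778]
  T[2,:] = [+0.0000, -0.3333, -0.4444]
|λ(T)| sorted: 0.8595, 0.5817, 0.0000.
ρ(T) = max|λ| = 0.8595; 0.8595 < 1: convergent.

0.8595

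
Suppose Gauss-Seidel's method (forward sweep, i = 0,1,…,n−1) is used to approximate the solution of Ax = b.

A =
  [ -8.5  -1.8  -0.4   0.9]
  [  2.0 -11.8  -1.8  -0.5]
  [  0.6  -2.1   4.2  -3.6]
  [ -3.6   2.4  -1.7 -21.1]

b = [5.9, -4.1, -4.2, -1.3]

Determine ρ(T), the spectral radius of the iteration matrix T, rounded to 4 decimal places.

0.2138

Write A = D+L+U with D = diag(-8.5, -11.8, 4.2, -21.1).
GS T = -(D+L)⁻¹U: row 0 first, T[0,2] = -(-0.4)/(-8.5) = -0.0471; later rows by forward substitution.
  T[0,:] = [+0.0000 -0.2118 -0.0471 +0.1059]
  T[1,:] = [+0.0000 -0.0359 -0.1605 -0.0244]
  T[2,:] = [+0.0000 +0.0123 -0.0735 +0.8298]
  T[3,:] = [+0.0000 +0.0311 -0.0043 -0.0877]
|roots of det(T-λI)|: 0.2138, 0.1487, 0.1487, 0.0000.
spectral radius ρ = 0.2138; 0.2138 < 1 ⇒ converges.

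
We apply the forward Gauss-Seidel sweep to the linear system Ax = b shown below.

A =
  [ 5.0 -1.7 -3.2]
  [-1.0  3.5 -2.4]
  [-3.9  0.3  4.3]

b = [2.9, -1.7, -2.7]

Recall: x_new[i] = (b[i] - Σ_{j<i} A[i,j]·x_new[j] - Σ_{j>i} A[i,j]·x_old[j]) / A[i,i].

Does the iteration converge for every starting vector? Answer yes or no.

yes

Let D = diag(5, 3.5, 4.3); L, U the strict triangles.
GS T = -(D+L)⁻¹U: row 0 first, T[0,1] = -(-1.7)/(5) = +0.3400; later rows by forward substitution.
  T[0,:] = [+0.0000  +0.3400  +0.6400]
  T[1,:] = [+0.0000  +0.0971  +0.8686]
  T[2,:] = [+0.0000  +0.3016  +0.5199]
moduli |λ_i(T)| = 0.8622, 0.2452, 0.0000.
ρ(T) = max|λ| = 0.8622; 0.8622 < 1 ⇒ converges.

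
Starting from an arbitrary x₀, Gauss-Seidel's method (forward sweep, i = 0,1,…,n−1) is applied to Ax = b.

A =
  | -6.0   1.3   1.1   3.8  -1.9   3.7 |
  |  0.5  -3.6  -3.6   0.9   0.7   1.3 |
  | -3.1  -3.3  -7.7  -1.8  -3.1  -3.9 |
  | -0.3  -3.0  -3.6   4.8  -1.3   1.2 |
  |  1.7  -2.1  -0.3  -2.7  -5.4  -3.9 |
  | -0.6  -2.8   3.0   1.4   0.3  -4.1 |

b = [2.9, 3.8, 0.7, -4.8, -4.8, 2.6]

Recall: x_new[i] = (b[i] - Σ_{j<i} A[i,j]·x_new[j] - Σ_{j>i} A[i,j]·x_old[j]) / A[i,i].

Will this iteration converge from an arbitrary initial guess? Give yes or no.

A = D + L + U where D = diag(-6, -3.6, -7.7, 4.8, -5.4, -4.1).
GS T = -(D+L)⁻¹U: row 0 first, T[0,5] = -(3.7)/(-6) = +0.6167; later rows by forward substitution.
  T[0,:] = [+0.0000  +0.2167  +0.1833  +0.6333  -0.3167  +0.6167]
  T[1,:] = [+0.0000  +0.0301  -0.9745  +0.3380  +0.1505  +0.4468]
  T[2,:] = [+0.0000  -0.1001  +0.3438  -0.6336  -0.3396  -0.9462]
  T[3,:] = [+0.0000  -0.0427  -0.3397  -0.2244  +0.0904  -0.6419]
  T[4,:] = [+0.0000  +0.0834  +0.5875  +0.2153  -0.1845  -0.3283]
  T[5,:] = [+0.0000  -0.1340  +0.8173  -0.8479  -0.2875  -1.3309]
|roots of det(T-λI)|: 1.3078, 0.4939, 0.4468, 0.4468, 0.0112, 0.0000.
ρ = 1.3078; 1.3078 > 1, so it fails to converge.

no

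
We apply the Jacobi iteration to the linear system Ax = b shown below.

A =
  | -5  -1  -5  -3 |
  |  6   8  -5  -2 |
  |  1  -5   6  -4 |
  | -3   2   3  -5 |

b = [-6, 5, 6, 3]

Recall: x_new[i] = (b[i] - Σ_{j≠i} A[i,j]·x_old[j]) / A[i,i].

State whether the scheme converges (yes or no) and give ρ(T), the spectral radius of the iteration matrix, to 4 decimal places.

Split A = D + L + U, D = diag(-5, 8, 6, -5).
Jacobi T = -D⁻¹(L+U): T[1,0] = -(6)/(8) = -0.7500; T[1,1] = 0.
  T[0,:] = [+0.0000 -0.2000 -1.0000 -0.6000]
  T[1,:] = [-0.7500 +0.0000 +0.6250 +0.2500]
  T[2,:] = [-0.1667 +0.8333 +0.0000 +0.6667]
  T[3,:] = [-0.6000 +0.4000 +0.6000 +0.0000]
|eigenvalues of T|: 1.6706, 0.7984, 0.7984, 0.3435.
spectral radius ρ = 1.6706; 1.6706 > 1 ⇒ diverges.

no, ρ = 1.6706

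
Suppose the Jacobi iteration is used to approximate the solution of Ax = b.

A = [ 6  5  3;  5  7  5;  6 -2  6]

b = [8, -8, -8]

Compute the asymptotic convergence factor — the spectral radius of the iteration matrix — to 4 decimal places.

Write A = D+L+U with D = diag(6, 7, 6).
T_J = -D⁻¹(L+U): T[0,1] = -(5)/(6) = -0.8333; T[0,0] = 0.
  T[0,:] = [+0.0000, -0.8333, -0.5000]
  T[1,:] = [-0.7143, +0.0000, -0.7143]
  T[2,:] = [-1.0000, +0.3333, +0.0000]
moduli |λ_i(T)| = 1.1306, 0.6490, 0.6490.
ρ = 1.1306; 1.1306 > 1: divergent.

1.1306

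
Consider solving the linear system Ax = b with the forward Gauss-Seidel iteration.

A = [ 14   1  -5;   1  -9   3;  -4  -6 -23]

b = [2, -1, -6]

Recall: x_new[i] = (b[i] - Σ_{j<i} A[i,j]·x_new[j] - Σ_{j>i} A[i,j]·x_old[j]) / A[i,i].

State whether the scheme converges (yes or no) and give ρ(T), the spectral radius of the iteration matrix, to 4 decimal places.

A = D + L + U where D = diag(14, -9, -23).
T_GS = -(D+L)⁻¹U: row 0 first, T[0,1] = -(1)/(14) = -0.0714; later rows by forward substitution.
  T[0,:] = [+0.0000 -0.0714 +0.3571]
  T[1,:] = [+0.0000 -0.0079 +0.3730]
  T[2,:] = [+0.0000 +0.0145 -0.1594]
|eigenvalues of T|: 0.1892, 0.0219, 0.0000.
spectral radius ρ = 0.1892; 0.1892 < 1: convergent.

yes, ρ = 0.1892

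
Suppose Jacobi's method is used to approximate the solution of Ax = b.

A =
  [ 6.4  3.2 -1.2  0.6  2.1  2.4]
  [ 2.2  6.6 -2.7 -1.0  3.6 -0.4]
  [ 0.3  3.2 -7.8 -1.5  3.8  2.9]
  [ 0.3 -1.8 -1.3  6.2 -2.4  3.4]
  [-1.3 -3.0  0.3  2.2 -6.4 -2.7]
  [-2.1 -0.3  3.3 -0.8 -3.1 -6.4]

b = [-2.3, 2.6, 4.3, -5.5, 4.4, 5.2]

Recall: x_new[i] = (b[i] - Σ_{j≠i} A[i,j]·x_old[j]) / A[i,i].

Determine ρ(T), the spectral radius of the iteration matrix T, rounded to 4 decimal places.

A = D + L + U where D = diag(6.4, 6.6, -7.8, 6.2, -6.4, -6.4).
Jacobi: T = -D⁻¹(L+U), T[5,1] = -(-0.3)/(-6.4) = -0.0469; T[5,5] = 0.
  T[0,:] = [+0.0000  -0.5000  +0.1875  -0.0938  -0.3281  -0.3750]
  T[1,:] = [-0.3333  +0.0000  +0.4091  +0.1515  -0.5455  +0.0606]
  T[2,:] = [+0.0385  +0.4103  +0.0000  -0.1923  +0.4872  +0.3718]
  T[3,:] = [-0.0484  +0.2903  +0.2097  +0.0000  +0.3871  -0.5484]
  T[4,:] = [-0.2031  -0.4688  +0.0469  +0.3438  +0.0000  -0.4219]
  T[5,:] = [-0.3281  -0.0469  +0.5156  -0.1250  -0.4844  +0.0000]
|λ(T)| sorted: 1.2435, 0.8978, 0.5365, 0.4138, 0.1331, 0.1331.
spectral radius ρ = 1.2435; 1.2435 > 1 ⇒ diverges.

1.2435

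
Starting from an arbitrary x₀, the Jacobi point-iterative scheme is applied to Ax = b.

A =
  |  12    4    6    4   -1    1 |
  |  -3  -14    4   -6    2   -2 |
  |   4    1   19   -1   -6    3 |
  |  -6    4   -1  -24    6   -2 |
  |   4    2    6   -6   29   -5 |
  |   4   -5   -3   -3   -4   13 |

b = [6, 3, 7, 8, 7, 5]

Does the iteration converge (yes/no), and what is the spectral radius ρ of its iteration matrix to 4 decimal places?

yes, ρ = 0.5111

Write A = D+L+U with D = diag(12, -14, 19, -24, 29, 13).
Jacobi T = -D⁻¹(L+U): T[4,5] = -(-5)/(29) = +0.1724; T[4,4] = 0.
  T[0,:] = [+0.0000 -0.3333 -0.5000 -0.3333 +0.0833 -0.0833]
  T[1,:] = [-0.2143 +0.0000 +0.2857 -0.4286 +0.1429 -0.1429]
  T[2,:] = [-0.2105 -0.0526 +0.0000 +0.0526 +0.3158 -0.1579]
  T[3,:] = [-0.2500 +0.1667 -0.0417 +0.0000 +0.2500 -0.0833]
  T[4,:] = [-0.1379 -0.0690 -0.2069 +0.2069 +0.0000 +0.1724]
  T[5,:] = [-0.3077 +0.3846 +0.2308 +0.2308 +0.3077 +0.0000]
moduli |λ_i(T)| = 0.5111, 0.3964, 0.3964, 0.3197, 0.3197, 0.0587.
spectral radius ρ = 0.5111; 0.5111 < 1: convergent.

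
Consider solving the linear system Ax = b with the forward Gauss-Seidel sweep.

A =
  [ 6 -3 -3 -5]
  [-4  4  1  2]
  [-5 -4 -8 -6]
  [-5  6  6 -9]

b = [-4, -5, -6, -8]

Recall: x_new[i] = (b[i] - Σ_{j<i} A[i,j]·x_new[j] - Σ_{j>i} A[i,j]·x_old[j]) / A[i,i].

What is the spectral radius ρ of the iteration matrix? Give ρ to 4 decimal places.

Split A = D + L + U, D = diag(6, 4, -8, -9).
T_GS = -(D+L)⁻¹U: row 0 first, T[0,3] = -(-5)/(6) = +0.8333; later rows by forward substitution.
  T[0,:] = [+0.0000 +0.5000 +0.5000 +0.8333]
  T[1,:] = [+0.0000 +0.5000 +0.2500 +0.3333]
  T[2,:] = [+0.0000 -0.5625 -0.4375 -1.4375]
  T[3,:] = [+0.0000 -0.3194 -0.4028 -1.1991]
eigenvalue magnitudes: 1.5592, 0.3174, 0.1052, 0.0000.
spectral radius ρ = 1.5592; 1.5592 > 1: divergent.

1.5592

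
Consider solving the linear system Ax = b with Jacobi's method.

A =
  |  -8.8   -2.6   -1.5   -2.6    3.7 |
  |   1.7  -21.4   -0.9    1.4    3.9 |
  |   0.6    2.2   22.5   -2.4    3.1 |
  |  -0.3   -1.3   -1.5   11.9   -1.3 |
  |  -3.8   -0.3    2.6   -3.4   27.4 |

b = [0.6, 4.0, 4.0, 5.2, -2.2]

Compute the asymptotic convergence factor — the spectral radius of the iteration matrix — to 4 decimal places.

Diagonal D = diag(-8.8, -21.4, 22.5, 11.9, 27.4); L, U strict lower/upper.
Jacobi: T = -D⁻¹(L+U), T[2,3] = -(-2.4)/(22.5) = +0.1067; T[2,2] = 0.
  T[0,:] = [+0.0000 -0.2955 -0.1705 -0.2955 +0.4205]
  T[1,:] = [+0.0794 +0.0000 -0.0421 +0.0654 +0.1822]
  T[2,:] = [-0.0267 -0.0978 +0.0000 +0.1067 -0.1378]
  T[3,:] = [+0.0252 +0.1092 +0.1261 +0.0000 +0.1092]
  T[4,:] = [+0.1387 +0.0109 -0.0949 +0.1241 +0.0000]
|roots of det(T-λI)|: 0.3061, 0.1920, 0.1388, 0.1388, 0.1327.
spectral radius ρ = 0.3061; 0.3061 < 1, so it converges for any x₀.

0.3061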